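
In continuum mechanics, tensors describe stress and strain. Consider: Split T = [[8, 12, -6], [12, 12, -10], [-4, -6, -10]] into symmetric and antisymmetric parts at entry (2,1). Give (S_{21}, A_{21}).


T_{21} = 12
T_{12} = 12
S_{21} = (12 + 12)/2 = 24/2 = 12
A_{21} = (12 - 12)/2 = 0/2 = 0
Check: S + A = 12 + 0 = 12 = T_{21}.

(12, 0)


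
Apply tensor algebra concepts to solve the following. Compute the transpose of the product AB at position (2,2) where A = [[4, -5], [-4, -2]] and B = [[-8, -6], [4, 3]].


(AB)^T_{ij} = (AB)_{ji} = sum_k A_{jk} B_{ki}.
For i=2, j=2 we need (AB)_{22}:
A_{21} * B_{12} = -4 * -6 = 24
A_{22} * B_{22} = -2 * 3 = -6
Sum = 24 + -6 = 18

18


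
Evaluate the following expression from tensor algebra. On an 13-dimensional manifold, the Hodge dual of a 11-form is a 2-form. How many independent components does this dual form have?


The Hodge dual of a p-form on an n-dimensional manifold is an (n-p)-form.
n = 13, p = 11, so dual degree = 13 - 11 = 2
The number of components is C(n, n-p) = C(13, 2) = 78

78


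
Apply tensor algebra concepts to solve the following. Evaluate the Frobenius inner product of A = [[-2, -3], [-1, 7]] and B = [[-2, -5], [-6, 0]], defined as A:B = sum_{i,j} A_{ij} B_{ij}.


A:B = sum over all i,j of A_{ij} * B_{ij}.
Row 1: -2*-2=4, -3*-5=15 => row sum = 19
Row 2: -1*-6=6, 7*0=0 => row sum = 6
Total = 19 + 6 = 25

25


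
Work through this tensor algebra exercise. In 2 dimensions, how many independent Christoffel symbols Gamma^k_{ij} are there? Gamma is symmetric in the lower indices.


Christoffel symbols Gamma^k_{ij} are symmetric in i,j, so there are d * d(d+1)/2 independent symbols.
d = 2
d(d+1)/2 = 2 * 3 / 2 = 3
Total = 2 * 3 = 6

6


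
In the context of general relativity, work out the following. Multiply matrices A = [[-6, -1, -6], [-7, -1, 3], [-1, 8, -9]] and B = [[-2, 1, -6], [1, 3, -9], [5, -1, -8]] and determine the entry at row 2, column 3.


(AB)_{ij} = sum_k A_{ik} B_{kj}.
For i=2, j=3:
A_{21} * B_{13} = -7 * -6 = 42
A_{22} * B_{23} = -1 * -9 = 9
A_{23} * B_{33} = 3 * -8 = -24
Sum = 42 + 9 + -24 = 27

27


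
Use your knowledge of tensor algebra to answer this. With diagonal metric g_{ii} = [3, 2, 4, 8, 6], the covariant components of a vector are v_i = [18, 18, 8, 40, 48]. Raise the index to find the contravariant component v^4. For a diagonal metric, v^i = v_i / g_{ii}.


To raise an index with a diagonal metric: v^i = v_i / g_{ii}.
For index 4: v_4 = 40, g_{44} = 8
v^4 = 40 / 8 = 5

5


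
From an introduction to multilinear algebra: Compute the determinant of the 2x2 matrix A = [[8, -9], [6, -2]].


For a 2x2 matrix [[a, b], [c, d]], det = a*d - b*c.
a = 8, b = -9, c = 6, d = -2
a*d = 8 * -2 = -16
b*c = -9 * 6 = -54
det = -16 - -54 = 38

38


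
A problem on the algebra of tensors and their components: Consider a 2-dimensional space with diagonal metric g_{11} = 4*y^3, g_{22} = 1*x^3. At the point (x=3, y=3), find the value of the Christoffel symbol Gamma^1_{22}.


For a diagonal metric, Gamma^k_{ij} = (1/2) g^{kk} (dg_{ik}/dx_j + dg_{jk}/dx_i - dg_{ij}/dx_k).
The metric is diagonal, so g_{ab} = 0 for a != b.
At the given point: g_{11} = 108, g_{22} = 27
g^{11} = 1/108
dg_{21}/dx_2 = 0 (off-diagonal)
dg_{21}/dx_2 = 0 (off-diagonal)
dg_{22}/dx_1 = dg_{22}/dx_1 = 27
Numerator = 0 + 0 - 27 = -27
Gamma^1_{22} = -27 / (2 * 108) = -1/8

-1/8


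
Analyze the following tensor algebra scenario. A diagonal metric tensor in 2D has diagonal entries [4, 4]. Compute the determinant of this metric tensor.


For a diagonal metric, the determinant is the product of diagonal entries.
Diagonal entries: 4, 4
det(g) = 4 * 4 = 16

16


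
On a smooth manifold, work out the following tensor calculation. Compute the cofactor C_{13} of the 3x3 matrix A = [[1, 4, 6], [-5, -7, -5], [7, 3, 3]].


To find cofactor C_{13}, delete row 1 and column 3.
The resulting 2x2 submatrix is: [[-5, -7], [7, 3]]
Minor M_{13} = -5*3 - -7*7
  = -15 - -49 = 34
Sign = (-1)^(1+3) = (-1)^4 = 1
Cofactor C_{13} = 1 * 34 = 34

34


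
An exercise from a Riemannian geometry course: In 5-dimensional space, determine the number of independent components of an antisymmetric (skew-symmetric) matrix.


An antisymmetric rank-2 tensor satisfies A_{ij} = -A_{ji}, so diagonal entries are zero.
The independent components are the upper-triangular entries: C(n, 2) = n(n-1)/2.
n = 5
C(5, 2) = 5 * 4 / 2 = 20 / 2 = 10

10


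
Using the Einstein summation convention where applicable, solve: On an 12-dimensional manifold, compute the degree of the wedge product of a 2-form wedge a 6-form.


The degree of a wedge product is the sum of the degrees of the individual forms.
Degrees: 2, 6
Total degree = 2 + 6 = 8

8


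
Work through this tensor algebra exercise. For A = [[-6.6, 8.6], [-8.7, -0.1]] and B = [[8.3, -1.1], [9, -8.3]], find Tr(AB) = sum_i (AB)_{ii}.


Tr(AB) = sum_i (AB)_{ii} where (AB)_{ii} = sum_k A_{ik} B_{ki}.
(AB)_{11} = -6.6*8.3 + 8.6*9 = 22.62
(AB)_{22} = -8.7*-1.1 + -0.1*-8.3 = 10.4
Tr(AB) = 22.62 + 10.4 = 33.02

33.02


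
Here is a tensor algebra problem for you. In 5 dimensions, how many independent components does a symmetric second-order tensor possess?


A symmetric rank-2 tensor in d dimensions has d(d+1)/2 independent components.
d = 5
d(d+1)/2 = 5 * 6 / 2 = 30 / 2 = 15

15


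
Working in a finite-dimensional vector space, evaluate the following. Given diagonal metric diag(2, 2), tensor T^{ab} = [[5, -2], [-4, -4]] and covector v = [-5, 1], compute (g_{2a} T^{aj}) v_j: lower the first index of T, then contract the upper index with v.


Step 1: lower the first index. For a diagonal metric, g_{ia} T^{aj} = g_{ii} T^{ij} (no sum on i).
g_{22} = 2
S_2{}^1 = 2 * T^{21} = 2 * -4 = -8
S_2{}^2 = 2 * T^{22} = 2 * -4 = -8
Step 2: contract S_2{}^j with v_j.
S_2{}^1 * v_1 = -8 * -5 = 40
S_2{}^2 * v_2 = -8 * 1 = -8
Result = 40 + -8 = 32

32


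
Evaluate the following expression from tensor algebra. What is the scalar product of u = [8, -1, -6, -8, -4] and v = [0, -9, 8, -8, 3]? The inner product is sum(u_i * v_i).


The inner product u . v = sum of u_i * v_i.
Term-by-term: 8 * 0, -1 * -9, -6 * 8, -8 * -8, -4 * 3
Products: 0, 9, -48, 64, -12
Sum = 0 + 9 + -48 + 64 + -12 = 13

13


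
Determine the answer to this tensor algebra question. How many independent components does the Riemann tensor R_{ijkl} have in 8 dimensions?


The Riemann tensor in d dimensions has d^2(d^2 - 1)/12 independent components.
d = 8, so d^2 = 64
d^2 - 1 = 63
d^2(d^2 - 1) = 64 * 63 = 4032
Divide by 12: 4032 / 12 = 336

336


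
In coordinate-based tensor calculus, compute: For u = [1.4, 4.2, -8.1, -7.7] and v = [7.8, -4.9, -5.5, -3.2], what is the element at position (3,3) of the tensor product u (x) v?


The outer product entry T_{ij} = u_i * v_j.
We need i=3, j=3.
u_3 = -8.1, v_3 = -5.5
T_{3,3} = -8.1 * -5.5 = 44.55

44.55


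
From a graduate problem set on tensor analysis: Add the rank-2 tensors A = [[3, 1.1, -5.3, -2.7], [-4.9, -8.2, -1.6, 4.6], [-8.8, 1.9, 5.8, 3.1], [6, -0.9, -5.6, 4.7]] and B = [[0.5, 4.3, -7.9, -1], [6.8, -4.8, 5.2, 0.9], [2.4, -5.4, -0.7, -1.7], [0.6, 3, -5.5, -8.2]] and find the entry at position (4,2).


Tensor addition is component-wise: (A + B)_{ij} = A_{ij} + B_{ij}.
A_{42} = -0.9
B_{42} = 3
(A + B)_{42} = -0.9 + 3 = 2.1

2.1


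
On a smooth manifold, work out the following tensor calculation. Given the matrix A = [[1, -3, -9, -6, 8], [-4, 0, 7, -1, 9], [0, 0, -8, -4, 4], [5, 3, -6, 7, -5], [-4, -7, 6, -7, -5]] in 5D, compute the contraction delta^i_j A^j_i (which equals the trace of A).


The contraction (trace) of a rank-2 tensor is the sum of its diagonal elements.
Diagonal entries: A[1,1] = 1, A[2,2] = 0, A[3,3] = -8, A[4,4] = 7, A[5,5] = -5
Tr(A) = 1 + 0 + -8 + 7 + -5 = -5

-5


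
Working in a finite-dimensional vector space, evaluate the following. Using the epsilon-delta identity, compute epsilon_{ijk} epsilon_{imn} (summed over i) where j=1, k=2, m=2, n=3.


Using the identity: epsilon_{ijk} epsilon_{imn} = delta_{jm} delta_{kn} - delta_{jn} delta_{km}.
delta_{12} = 0
delta_{23} = 0
delta_{13} = 0
delta_{22} = 1
Result = 0 * 0 - 0 * 1 = 0 - 0 = 0

0


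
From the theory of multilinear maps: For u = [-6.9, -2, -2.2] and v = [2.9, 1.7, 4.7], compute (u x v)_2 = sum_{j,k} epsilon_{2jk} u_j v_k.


(u x v)_2 = sum_{j,k} epsilon_{2jk} u_j v_k. Only permutations of (1,2,3) contribute; the two non-zero terms are:
eps_{213} u_1 v_3 = -1 * -6.9 * 4.7 = 32.43
eps_{231} u_3 v_1 = 1 * -2.2 * 2.9 = -6.38
(u x v)_2 = 26.05

26.05


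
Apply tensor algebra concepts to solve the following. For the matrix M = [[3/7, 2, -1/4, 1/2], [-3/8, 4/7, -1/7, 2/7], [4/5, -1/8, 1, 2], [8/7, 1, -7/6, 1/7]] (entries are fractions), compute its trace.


The trace is the sum of diagonal entries.
Diagonal: M[1,1] = 3/7, M[2,2] = 4/7, M[3,3] = 1, M[4,4] = 1/7
Tr(M) = 3/7 + 4/7 + 1 + 1/7
Computing step by step:
After adding M[1,1]: 3/7
After adding M[2,2]: 1
After adding M[3,3]: 2
After adding M[4,4]: 15/7
Tr(M) = 15/7

15/7


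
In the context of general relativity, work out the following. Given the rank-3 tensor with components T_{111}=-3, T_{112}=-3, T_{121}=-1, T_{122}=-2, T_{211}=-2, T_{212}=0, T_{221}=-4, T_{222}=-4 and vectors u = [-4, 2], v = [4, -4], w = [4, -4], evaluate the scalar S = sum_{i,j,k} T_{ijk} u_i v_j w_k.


S = sum over i,j,k of T_{ijk} u_i v_j w_k. Expanding all 8 terms:
T_{111}*u_1*v_1*w_1 = -3*-4*4*4 = 192  (running total: 192)
T_{112}*u_1*v_1*w_2 = -3*-4*4*-4 = -192  (running total: 0)
T_{121}*u_1*v_2*w_1 = -1*-4*-4*4 = -64  (running total: -64)
T_{122}*u_1*v_2*w_2 = -2*-4*-4*-4 = 128  (running total: 64)
T_{211}*u_2*v_1*w_1 = -2*2*4*4 = -64  (running total: 0)
T_{212}*u_2*v_1*w_2 = 0*2*4*-4 = 0  (running total: 0)
T_{221}*u_2*v_2*w_1 = -4*2*-4*4 = 128  (running total: 128)
T_{222}*u_2*v_2*w_2 = -4*2*-4*-4 = -128  (running total: 0)
S = 0

0


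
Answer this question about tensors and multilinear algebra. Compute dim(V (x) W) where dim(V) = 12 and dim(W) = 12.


The dimension of a tensor product is the product of dimensions.
dim(V) = 12, dim(W) = 12
dim(V (x) W) = 12 * 12 = 144

144


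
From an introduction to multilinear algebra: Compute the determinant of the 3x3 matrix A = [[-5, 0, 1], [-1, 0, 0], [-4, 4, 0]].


Expanding along the first row, det(A) = a11*M_11 - a12*M_12 + a13*M_13, where M_1j is the (1,j) minor.
Minor M_11 = 0*0 - 0*4 = 0
Minor M_12 = -1*0 - 0*-4 = 0
Minor M_13 = -1*4 - 0*-4 = -4
det = -5*(0) - 0*(0) + 1*(-4)
    = 0 - 0 + -4
    = -4

-4


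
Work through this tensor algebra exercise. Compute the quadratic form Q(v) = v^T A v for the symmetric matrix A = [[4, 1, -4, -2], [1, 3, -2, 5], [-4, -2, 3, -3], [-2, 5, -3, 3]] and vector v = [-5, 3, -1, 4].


First compute Av:
(Av)_1 = 4*-5 + 1*3 + -4*-1 + -2*4 = -21
(Av)_2 = 1*-5 + 3*3 + -2*-1 + 5*4 = 26
(Av)_3 = -4*-5 + -2*3 + 3*-1 + -3*4 = -1
(Av)_4 = -2*-5 + 5*3 + -3*-1 + 3*4 = 40
Av = [-21, 26, -1, 40]
Then v^T (Av) = -5*-21 + 3*26 + -1*-1 + 4*40
= 105 + 78 + 1 + 160 = 344

344


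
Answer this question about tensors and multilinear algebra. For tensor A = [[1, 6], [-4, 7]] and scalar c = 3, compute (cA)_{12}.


Scalar multiplication: (cA)_{ij} = c * A_{ij}.
c = 3
A_{12} = 6
(cA)_{12} = 3 * 6 = 18

18


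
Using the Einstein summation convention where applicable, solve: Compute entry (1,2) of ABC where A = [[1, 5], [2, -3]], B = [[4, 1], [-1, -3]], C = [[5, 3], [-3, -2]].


(ABC)_{12} = sum_m (AB)_{1m} C_{m2}. First compute row 1 of AB.
(AB)_{11} = 1*4 + 5*-1 = -1
(AB)_{12} = 1*1 + 5*-3 = -14
Now contract with column 2 of C:
(AB)_{11} * C_{12} = -1 * 3 = -3
(AB)_{12} * C_{22} = -14 * -2 = 28
(ABC)_{12} = -3 + 28 = 25

25


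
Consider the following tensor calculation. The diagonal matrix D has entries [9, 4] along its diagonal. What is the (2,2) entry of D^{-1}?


For a diagonal matrix, the inverse has entries (D^{-1})_{ii} = 1/d_{ii}.
The diagonal entries are: d_{11} = 9, d_{22} = 4
We need (D^{-1})_{22} = 1/d_{22} = 1/4 = 1/4

1/4


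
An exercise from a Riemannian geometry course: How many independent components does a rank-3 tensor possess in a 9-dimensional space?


The number of components of a rank-r tensor in d dimensions is d^r.
Here d = 9 and r = 3.
9^3 = 729

729


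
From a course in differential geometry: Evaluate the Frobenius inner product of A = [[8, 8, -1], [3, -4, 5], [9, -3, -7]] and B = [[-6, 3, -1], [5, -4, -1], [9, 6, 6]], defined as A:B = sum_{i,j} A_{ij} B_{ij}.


A:B = sum over all i,j of A_{ij} * B_{ij}.
Row 1: 8*-6=-48, 8*3=24, -1*-1=1 => row sum = -23
Row 2: 3*5=15, -4*-4=16, 5*-1=-5 => row sum = 26
Row 3: 9*9=81, -3*6=-18, -7*6=-42 => row sum = 21
Total = -23 + 26 + 21 = 24

24


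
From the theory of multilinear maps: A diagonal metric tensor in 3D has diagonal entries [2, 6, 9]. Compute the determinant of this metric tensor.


For a diagonal metric, the determinant is the product of diagonal entries.
Diagonal entries: 2, 6, 9
det(g) = 2 * 6 * 9 = 108

108


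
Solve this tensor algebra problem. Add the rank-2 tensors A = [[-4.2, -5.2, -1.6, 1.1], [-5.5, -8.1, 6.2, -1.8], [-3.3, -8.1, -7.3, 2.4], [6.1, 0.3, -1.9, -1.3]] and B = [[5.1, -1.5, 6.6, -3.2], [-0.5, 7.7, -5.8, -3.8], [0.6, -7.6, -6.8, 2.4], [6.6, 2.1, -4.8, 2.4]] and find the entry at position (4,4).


Tensor addition is component-wise: (A + B)_{ij} = A_{ij} + B_{ij}.
A_{44} = -1.3
B_{44} = 2.4
(A + B)_{44} = -1.3 + 2.4 = 1.1

1.1


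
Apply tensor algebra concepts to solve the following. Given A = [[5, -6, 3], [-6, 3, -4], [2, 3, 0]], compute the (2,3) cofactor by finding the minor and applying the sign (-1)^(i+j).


To find cofactor C_{23}, delete row 2 and column 3.
The resulting 2x2 submatrix is: [[5, -6], [2, 3]]
Minor M_{23} = 5*3 - -6*2
  = 15 - -12 = 27
Sign = (-1)^(2+3) = (-1)^5 = -1
Cofactor C_{23} = -1 * 27 = -27

-27


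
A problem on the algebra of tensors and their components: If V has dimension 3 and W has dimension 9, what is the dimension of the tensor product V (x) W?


The dimension of a tensor product is the product of dimensions.
dim(V) = 3, dim(W) = 9
dim(V (x) W) = 3 * 9 = 27

27


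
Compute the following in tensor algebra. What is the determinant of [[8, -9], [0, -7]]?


For a 2x2 matrix [[a, b], [c, d]], det = a*d - b*c.
a = 8, b = -9, c = 0, d = -7
a*d = 8 * -7 = -56
b*c = -9 * 0 = 0
det = -56 - 0 = -56

-56


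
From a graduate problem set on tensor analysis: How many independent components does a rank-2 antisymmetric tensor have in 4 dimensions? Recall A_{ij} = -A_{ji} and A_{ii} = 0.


An antisymmetric rank-2 tensor satisfies A_{ij} = -A_{ji}, so diagonal entries are zero.
The independent components are the upper-triangular entries: C(n, 2) = n(n-1)/2.
n = 4
C(4, 2) = 4 * 3 / 2 = 12 / 2 = 6

6


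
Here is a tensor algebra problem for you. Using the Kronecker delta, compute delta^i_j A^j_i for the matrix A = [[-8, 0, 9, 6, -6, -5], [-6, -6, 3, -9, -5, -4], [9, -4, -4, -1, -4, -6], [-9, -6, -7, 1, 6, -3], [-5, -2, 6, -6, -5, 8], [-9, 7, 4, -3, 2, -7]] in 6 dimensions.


The contraction (trace) of a rank-2 tensor is the sum of its diagonal elements.
Diagonal entries: A[1,1] = -8, A[2,2] = -6, A[3,3] = -4, A[4,4] = 1, A[5,5] = -5, A[6,6] = -7
Tr(A) = -8 + -6 + -4 + 1 + -5 + -7 = -29

-29


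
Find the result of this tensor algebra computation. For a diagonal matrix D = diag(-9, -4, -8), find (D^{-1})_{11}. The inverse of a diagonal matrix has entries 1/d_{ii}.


For a diagonal matrix, the inverse has entries (D^{-1})_{ii} = 1/d_{ii}.
The diagonal entries are: d_{11} = -9, d_{22} = -4, d_{33} = -8
We need (D^{-1})_{11} = 1/d_{11} = 1/-9 = -1/9

-1/9


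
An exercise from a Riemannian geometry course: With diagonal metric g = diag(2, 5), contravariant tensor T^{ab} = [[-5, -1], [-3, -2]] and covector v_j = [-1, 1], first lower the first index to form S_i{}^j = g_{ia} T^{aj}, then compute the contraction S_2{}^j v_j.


Step 1: lower the first index. For a diagonal metric, g_{ia} T^{aj} = g_{ii} T^{ij} (no sum on i).
g_{22} = 5
S_2{}^1 = 5 * T^{21} = 5 * -3 = -15
S_2{}^2 = 5 * T^{22} = 5 * -2 = -10
Step 2: contract S_2{}^j with v_j.
S_2{}^1 * v_1 = -15 * -1 = 15
S_2{}^2 * v_2 = -10 * 1 = -10
Result = 15 + -10 = 5

5


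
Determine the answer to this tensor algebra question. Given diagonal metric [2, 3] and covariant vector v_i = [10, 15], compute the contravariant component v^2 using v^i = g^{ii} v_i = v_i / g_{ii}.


To raise an index with a diagonal metric: v^i = v_i / g_{ii}.
For index 2: v_2 = 15, g_{22} = 3
v^2 = 15 / 3 = 5

5


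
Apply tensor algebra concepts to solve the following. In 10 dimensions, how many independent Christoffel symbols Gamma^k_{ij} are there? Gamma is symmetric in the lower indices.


Christoffel symbols Gamma^k_{ij} are symmetric in i,j, so there are d * d(d+1)/2 independent symbols.
d = 10
d(d+1)/2 = 10 * 11 / 2 = 55
Total = 10 * 55 = 550

550


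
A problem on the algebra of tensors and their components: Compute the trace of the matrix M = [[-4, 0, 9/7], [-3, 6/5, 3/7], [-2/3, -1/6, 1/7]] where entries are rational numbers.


The trace is the sum of diagonal entries.
Diagonal: M[1,1] = -4, M[2,2] = 6/5, M[3,3] = 1/7
Tr(M) = -4 + 6/5 + 1/7
Computing step by step:
After adding M[1,1]: -4
After adding M[2,2]: -14/5
After adding M[3,3]: -93/35
Tr(M) = -93/35

-93/35


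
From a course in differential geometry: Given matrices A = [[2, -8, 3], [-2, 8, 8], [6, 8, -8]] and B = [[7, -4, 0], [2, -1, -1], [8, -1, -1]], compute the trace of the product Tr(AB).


Tr(AB) = sum_i (AB)_{ii} where (AB)_{ii} = sum_k A_{ik} B_{ki}.
(AB)_{11} = 2*7 + -8*2 + 3*8 = 22
(AB)_{22} = -2*-4 + 8*-1 + 8*-1 = -8
(AB)_{33} = 6*0 + 8*-1 + -8*-1 = 0
Tr(AB) = 22 + -8 + 0 = 14

14


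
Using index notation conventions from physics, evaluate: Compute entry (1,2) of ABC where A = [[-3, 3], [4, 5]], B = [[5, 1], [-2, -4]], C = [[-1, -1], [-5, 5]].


(ABC)_{12} = sum_m (AB)_{1m} C_{m2}. First compute row 1 of AB.
(AB)_{11} = -3*5 + 3*-2 = -21
(AB)_{12} = -3*1 + 3*-4 = -15
Now contract with column 2 of C:
(AB)_{11} * C_{12} = -21 * -1 = 21
(AB)_{12} * C_{22} = -15 * 5 = -75
(ABC)_{12} = 21 + -75 = -54

-54


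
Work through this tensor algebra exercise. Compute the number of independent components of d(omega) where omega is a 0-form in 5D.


The exterior derivative of a p-form is a (p+1)-form.
Its number of independent components is C(n, p+1).
n = 5, p+1 = 1
C(5, 1) = 5

5


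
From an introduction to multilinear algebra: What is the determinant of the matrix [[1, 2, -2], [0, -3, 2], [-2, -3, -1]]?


Expanding along the first row, det(A) = a11*M_11 - a12*M_12 + a13*M_13, where M_1j is the (1,j) minor.
Minor M_11 = -3*-1 - 2*-3 = 9
Minor M_12 = 0*-1 - 2*-2 = 4
Minor M_13 = 0*-3 - -3*-2 = -6
det = 1*(9) - 2*(4) + -2*(-6)
    = 9 - 8 + 12
    = 13

13


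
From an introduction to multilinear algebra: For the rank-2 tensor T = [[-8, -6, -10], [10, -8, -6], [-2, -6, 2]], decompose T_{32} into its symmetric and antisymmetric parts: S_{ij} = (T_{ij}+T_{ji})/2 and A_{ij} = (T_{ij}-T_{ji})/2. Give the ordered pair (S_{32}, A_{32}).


T_{32} = -6
T_{23} = -6
S_{32} = (-6 + -6)/2 = -12/2 = -6
A_{32} = (-6 - -6)/2 = 0/2 = 0
Check: S + A = -6 + 0 = -6 = T_{32}.

(-6, 0)


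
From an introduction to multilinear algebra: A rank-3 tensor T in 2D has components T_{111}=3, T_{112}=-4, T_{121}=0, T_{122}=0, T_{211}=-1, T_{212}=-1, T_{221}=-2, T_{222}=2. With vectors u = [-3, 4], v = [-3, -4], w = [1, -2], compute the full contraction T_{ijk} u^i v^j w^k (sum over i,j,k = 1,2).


S = sum over i,j,k of T_{ijk} u_i v_j w_k. Expanding all 8 terms:
T_{111}*u_1*v_1*w_1 = 3*-3*-3*1 = 27  (running total: 27)
T_{112}*u_1*v_1*w_2 = -4*-3*-3*-2 = 72  (running total: 99)
T_{121}*u_1*v_2*w_1 = 0*-3*-4*1 = 0  (running total: 99)
T_{122}*u_1*v_2*w_2 = 0*-3*-4*-2 = 0  (running total: 99)
T_{211}*u_2*v_1*w_1 = -1*4*-3*1 = 12  (running total: 111)
T_{212}*u_2*v_1*w_2 = -1*4*-3*-2 = -24  (running total: 87)
T_{221}*u_2*v_2*w_1 = -2*4*-4*1 = 32  (running total: 119)
T_{222}*u_2*v_2*w_2 = 2*4*-4*-2 = 64  (running total: 183)
S = 183

183


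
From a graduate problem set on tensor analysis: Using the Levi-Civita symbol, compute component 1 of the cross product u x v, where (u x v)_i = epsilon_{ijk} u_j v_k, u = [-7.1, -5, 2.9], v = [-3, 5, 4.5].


(u x v)_1 = sum_{j,k} epsilon_{1jk} u_j v_k. Only permutations of (1,2,3) contribute; the two non-zero terms are:
eps_{123} u_2 v_3 = 1 * -5 * 4.5 = -22.5
eps_{132} u_3 v_2 = -1 * 2.9 * 5 = -14.5
(u x v)_1 = -37

-37


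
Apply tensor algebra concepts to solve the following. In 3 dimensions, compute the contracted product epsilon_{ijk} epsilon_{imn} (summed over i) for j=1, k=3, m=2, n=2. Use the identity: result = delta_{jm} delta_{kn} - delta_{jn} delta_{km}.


Using the identity: epsilon_{ijk} epsilon_{imn} = delta_{jm} delta_{kn} - delta_{jn} delta_{km}.
delta_{12} = 0
delta_{32} = 0
delta_{12} = 0
delta_{32} = 0
Result = 0 * 0 - 0 * 0 = 0 - 0 = 0

0


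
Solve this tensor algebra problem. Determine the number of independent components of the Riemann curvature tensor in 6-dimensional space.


The Riemann tensor in d dimensions has d^2(d^2 - 1)/12 independent components.
d = 6, so d^2 = 36
d^2 - 1 = 35
d^2(d^2 - 1) = 36 * 35 = 1260
Divide by 12: 1260 / 12 = 105

105


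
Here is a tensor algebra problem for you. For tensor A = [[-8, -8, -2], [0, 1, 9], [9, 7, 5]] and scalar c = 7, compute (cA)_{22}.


Scalar multiplication: (cA)_{ij} = c * A_{ij}.
c = 7
A_{22} = 1
(cA)_{22} = 7 * 1 = 7

7


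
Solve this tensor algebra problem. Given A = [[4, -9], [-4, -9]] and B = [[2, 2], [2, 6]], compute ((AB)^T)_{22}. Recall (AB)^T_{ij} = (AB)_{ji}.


(AB)^T_{ij} = (AB)_{ji} = sum_k A_{jk} B_{ki}.
For i=2, j=2 we need (AB)_{22}:
A_{21} * B_{12} = -4 * 2 = -8
A_{22} * B_{22} = -9 * 6 = -54
Sum = -8 + -54 = -62

-62


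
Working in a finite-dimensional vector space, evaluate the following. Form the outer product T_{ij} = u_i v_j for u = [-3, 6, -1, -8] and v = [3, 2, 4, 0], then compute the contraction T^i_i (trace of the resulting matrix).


The outer product gives T_{ij} = u_i v_j.
The trace (contraction) is Tr(T) = sum_i T_{ii} = sum_i u_i v_i.
Diagonal entries:
T_{11} = u_1 * v_1 = -3 * 3 = -9
T_{22} = u_2 * v_2 = 6 * 2 = 12
T_{33} = u_3 * v_3 = -1 * 4 = -4
T_{44} = u_4 * v_4 = -8 * 0 = 0
Tr(T) = -9 + 12 + -4 + 0 = -1

-1


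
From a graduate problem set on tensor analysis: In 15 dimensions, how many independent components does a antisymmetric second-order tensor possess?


A antisymmetric rank-2 tensor in d dimensions has d(d-1)/2 independent components.
d = 15
d(d-1)/2 = 15 * 14 / 2 = 210 / 2 = 105

105


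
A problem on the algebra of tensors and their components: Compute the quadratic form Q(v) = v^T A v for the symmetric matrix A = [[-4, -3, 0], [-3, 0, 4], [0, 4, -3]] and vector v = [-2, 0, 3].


First compute Av:
(Av)_1 = -4*-2 + -3*0 + 0*3 = 8
(Av)_2 = -3*-2 + 0*0 + 4*3 = 18
(Av)_3 = 0*-2 + 4*0 + -3*3 = -9
Av = [8, 18, -9]
Then v^T (Av) = -2*8 + 0*18 + 3*-9
= -16 + 0 + -27 = -43

-43


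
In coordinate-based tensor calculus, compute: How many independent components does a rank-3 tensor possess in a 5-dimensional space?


The number of components of a rank-r tensor in d dimensions is d^r.
Here d = 5 and r = 3.
5^3 = 125

125


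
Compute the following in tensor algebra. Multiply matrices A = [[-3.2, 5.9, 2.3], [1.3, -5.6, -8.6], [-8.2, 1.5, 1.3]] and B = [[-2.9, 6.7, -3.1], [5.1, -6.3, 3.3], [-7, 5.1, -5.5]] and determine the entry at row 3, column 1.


(AB)_{ij} = sum_k A_{ik} B_{kj}.
For i=3, j=1:
A_{31} * B_{11} = -8.2 * -2.9 = 23.78
A_{32} * B_{21} = 1.5 * 5.1 = 7.65
A_{33} * B_{31} = 1.3 * -7 = -9.1
Sum = 23.78 + 7.65 + -9.1 = 22.33

22.33


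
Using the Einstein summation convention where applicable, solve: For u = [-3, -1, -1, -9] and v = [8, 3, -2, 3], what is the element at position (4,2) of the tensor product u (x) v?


The outer product entry T_{ij} = u_i * v_j.
We need i=4, j=2.
u_4 = -9, v_2 = 3
T_{4,2} = -9 * 3 = -27

-27


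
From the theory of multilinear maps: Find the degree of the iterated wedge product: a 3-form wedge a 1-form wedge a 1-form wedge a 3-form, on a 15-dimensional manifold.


The degree of a wedge product is the sum of the degrees of the individual forms.
Degrees: 3, 1, 1, 3
Total degree = 3 + 1 + 1 + 3 = 8

8


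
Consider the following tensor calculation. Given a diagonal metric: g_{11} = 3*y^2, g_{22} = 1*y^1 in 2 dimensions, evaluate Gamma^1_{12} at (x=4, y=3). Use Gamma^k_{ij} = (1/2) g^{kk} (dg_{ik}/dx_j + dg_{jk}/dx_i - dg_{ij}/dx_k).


For a diagonal metric, Gamma^k_{ij} = (1/2) g^{kk} (dg_{ik}/dx_j + dg_{jk}/dx_i - dg_{ij}/dx_k).
The metric is diagonal, so g_{ab} = 0 for a != b.
At the given point: g_{11} = 27, g_{22} = 3
g^{11} = 1/27
dg_{11}/dx_2 = dg_{11}/dx_2 = 18
dg_{21}/dx_1 = 0 (off-diagonal)
dg_{12}/dx_1 = 0 (off-diagonal)
Numerator = 18 + 0 - 0 = 18
Gamma^1_{12} = 18 / (2 * 27) = 1/3

1/3


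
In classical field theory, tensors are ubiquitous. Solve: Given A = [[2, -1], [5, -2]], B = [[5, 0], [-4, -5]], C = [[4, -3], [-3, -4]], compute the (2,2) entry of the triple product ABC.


(ABC)_{22} = sum_m (AB)_{2m} C_{m2}. First compute row 2 of AB.
(AB)_{21} = 5*5 + -2*-4 = 33
(AB)_{22} = 5*0 + -2*-5 = 10
Now contract with column 2 of C:
(AB)_{21} * C_{12} = 33 * -3 = -99
(AB)_{22} * C_{22} = 10 * -4 = -40
(ABC)_{22} = -99 + -40 = -139

-139


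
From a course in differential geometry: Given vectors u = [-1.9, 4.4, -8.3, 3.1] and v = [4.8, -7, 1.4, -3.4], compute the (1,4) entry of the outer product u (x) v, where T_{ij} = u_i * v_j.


The outer product entry T_{ij} = u_i * v_j.
We need i=1, j=4.
u_1 = -1.9, v_4 = -3.4
T_{1,4} = -1.9 * -3.4 = 6.46

6.46


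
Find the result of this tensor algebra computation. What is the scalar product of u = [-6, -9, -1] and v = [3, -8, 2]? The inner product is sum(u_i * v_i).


The inner product u . v = sum of u_i * v_i.
Term-by-term: -6 * 3, -9 * -8, -1 * 2
Products: -18, 72, -2
Sum = -18 + 72 + -2 = 52

52


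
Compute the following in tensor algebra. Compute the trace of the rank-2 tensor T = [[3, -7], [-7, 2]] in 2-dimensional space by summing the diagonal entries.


The contraction (trace) of a rank-2 tensor is the sum of its diagonal elements.
Diagonal entries: A[1,1] = 3, A[2,2] = 2
Tr(A) = 3 + 2 = 5

5


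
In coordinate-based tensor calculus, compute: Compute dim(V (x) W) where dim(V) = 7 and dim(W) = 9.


The dimension of a tensor product is the product of dimensions.
dim(V) = 7, dim(W) = 9
dim(V (x) W) = 7 * 9 = 63

63


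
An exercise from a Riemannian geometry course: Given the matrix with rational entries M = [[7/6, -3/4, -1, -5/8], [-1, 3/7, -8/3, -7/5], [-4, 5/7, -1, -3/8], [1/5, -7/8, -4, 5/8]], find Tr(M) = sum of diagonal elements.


The trace is the sum of diagonal entries.
Diagonal: M[1,1] = 7/6, M[2,2] = 3/7, M[3,3] = -1, M[4,4] = 5/8
Tr(M) = 7/6 + 3/7 + -1 + 5/8
Computing step by step:
After adding M[1,1]: 7/6
After adding M[2,2]: 67/42
After adding M[3,3]: 25/42
After adding M[4,4]: 205/168
Tr(M) = 205/168

205/168


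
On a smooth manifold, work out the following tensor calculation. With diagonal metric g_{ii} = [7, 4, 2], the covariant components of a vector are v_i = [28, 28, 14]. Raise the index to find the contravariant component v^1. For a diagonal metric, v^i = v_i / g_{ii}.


To raise an index with a diagonal metric: v^i = v_i / g_{ii}.
For index 1: v_1 = 28, g_{11} = 7
v^1 = 28 / 7 = 4

4


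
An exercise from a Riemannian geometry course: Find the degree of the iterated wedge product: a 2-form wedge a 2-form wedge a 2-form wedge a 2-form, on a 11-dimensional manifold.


The degree of a wedge product is the sum of the degrees of the individual forms.
Degrees: 2, 2, 2, 2
Total degree = 2 + 2 + 2 + 2 = 8

8


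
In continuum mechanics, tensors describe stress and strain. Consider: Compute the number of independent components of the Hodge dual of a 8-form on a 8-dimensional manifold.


The Hodge dual of a p-form on an n-dimensional manifold is an (n-p)-form.
n = 8, p = 8, so dual degree = 8 - 8 = 0
The number of components is C(n, n-p) = C(8, 0) = 1

1


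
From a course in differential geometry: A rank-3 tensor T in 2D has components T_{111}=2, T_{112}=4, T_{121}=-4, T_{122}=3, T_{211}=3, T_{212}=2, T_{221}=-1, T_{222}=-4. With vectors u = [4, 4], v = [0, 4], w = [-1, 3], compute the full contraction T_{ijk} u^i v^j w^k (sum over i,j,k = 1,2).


S = sum over i,j,k of T_{ijk} u_i v_j w_k. Expanding all 8 terms:
T_{111}*u_1*v_1*w_1 = 2*4*0*-1 = 0  (running total: 0)
T_{112}*u_1*v_1*w_2 = 4*4*0*3 = 0  (running total: 0)
T_{121}*u_1*v_2*w_1 = -4*4*4*-1 = 64  (running total: 64)
T_{122}*u_1*v_2*w_2 = 3*4*4*3 = 144  (running total: 208)
T_{211}*u_2*v_1*w_1 = 3*4*0*-1 = 0  (running total: 208)
T_{212}*u_2*v_1*w_2 = 2*4*0*3 = 0  (running total: 208)
T_{221}*u_2*v_2*w_1 = -1*4*4*-1 = 16  (running total: 224)
T_{222}*u_2*v_2*w_2 = -4*4*4*3 = -192  (running total: 32)
S = 32

32


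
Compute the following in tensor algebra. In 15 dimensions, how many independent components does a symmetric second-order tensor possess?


A symmetric rank-2 tensor in d dimensions has d(d+1)/2 independent components.
d = 15
d(d+1)/2 = 15 * 16 / 2 = 240 / 2 = 120

120


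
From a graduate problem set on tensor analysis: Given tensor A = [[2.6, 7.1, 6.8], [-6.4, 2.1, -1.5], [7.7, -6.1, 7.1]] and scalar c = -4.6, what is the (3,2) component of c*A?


Scalar multiplication: (cA)_{ij} = c * A_{ij}.
c = -4.6
A_{32} = -6.1
(cA)_{32} = -4.6 * -6.1 = 28.06

28.06


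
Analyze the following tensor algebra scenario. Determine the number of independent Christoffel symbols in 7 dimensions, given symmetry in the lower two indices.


Christoffel symbols Gamma^k_{ij} are symmetric in i,j, so there are d * d(d+1)/2 independent symbols.
d = 7
d(d+1)/2 = 7 * 8 / 2 = 28
Total = 7 * 28 = 196

196


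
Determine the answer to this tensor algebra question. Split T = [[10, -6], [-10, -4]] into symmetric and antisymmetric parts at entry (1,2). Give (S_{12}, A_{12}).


T_{12} = -6
T_{21} = -10
S_{12} = (-6 + -10)/2 = -16/2 = -8
A_{12} = (-6 - -10)/2 = 4/2 = 2
Check: S + A = -8 + 2 = -6 = T_{12}.

(-8, 2)


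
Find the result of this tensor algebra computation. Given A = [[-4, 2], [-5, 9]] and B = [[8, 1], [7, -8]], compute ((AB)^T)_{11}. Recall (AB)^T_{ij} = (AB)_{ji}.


(AB)^T_{ij} = (AB)_{ji} = sum_k A_{jk} B_{ki}.
For i=1, j=1 we need (AB)_{11}:
A_{11} * B_{11} = -4 * 8 = -32
A_{12} * B_{21} = 2 * 7 = 14
Sum = -32 + 14 = -18

-18


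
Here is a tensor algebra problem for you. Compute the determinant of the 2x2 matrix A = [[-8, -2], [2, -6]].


For a 2x2 matrix [[a, b], [c, d]], det = a*d - b*c.
a = -8, b = -2, c = 2, d = -6
a*d = -8 * -6 = 48
b*c = -2 * 2 = -4
det = 48 - -4 = 52

52


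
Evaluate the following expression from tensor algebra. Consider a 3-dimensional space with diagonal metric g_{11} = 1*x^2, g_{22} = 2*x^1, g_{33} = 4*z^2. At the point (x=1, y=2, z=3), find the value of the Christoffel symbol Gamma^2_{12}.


For a diagonal metric, Gamma^k_{ij} = (1/2) g^{kk} (dg_{ik}/dx_j + dg_{jk}/dx_i - dg_{ij}/dx_k).
The metric is diagonal, so g_{ab} = 0 for a != b.
At the given point: g_{11} = 1, g_{22} = 2, g_{33} = 36
g^{22} = 1/2
dg_{12}/dx_2 = 0 (off-diagonal)
dg_{22}/dx_1 = dg_{22}/dx_1 = 2
dg_{12}/dx_2 = 0 (off-diagonal)
Numerator = 0 + 2 - 0 = 2
Gamma^2_{12} = 2 / (2 * 2) = 1/2

1/2


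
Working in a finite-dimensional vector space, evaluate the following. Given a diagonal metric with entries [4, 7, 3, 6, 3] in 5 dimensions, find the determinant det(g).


For a diagonal metric, the determinant is the product of diagonal entries.
Diagonal entries: 4, 7, 3, 6, 3
det(g) = 4 * 7 * 3 * 6 * 3 = 1512

1512


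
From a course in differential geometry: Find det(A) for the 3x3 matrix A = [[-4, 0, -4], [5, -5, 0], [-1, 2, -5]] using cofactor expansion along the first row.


Expanding along the first row, det(A) = a11*M_11 - a12*M_12 + a13*M_13, where M_1j is the (1,j) minor.
Minor M_11 = -5*-5 - 0*2 = 25
Minor M_12 = 5*-5 - 0*-1 = -25
Minor M_13 = 5*2 - -5*-1 = 5
det = -4*(25) - 0*(-25) + -4*(5)
    = -100 - 0 + -20
    = -120

-120


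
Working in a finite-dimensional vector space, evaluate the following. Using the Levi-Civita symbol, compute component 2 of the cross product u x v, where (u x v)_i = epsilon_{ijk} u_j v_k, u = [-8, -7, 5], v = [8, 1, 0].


(u x v)_2 = sum_{j,k} epsilon_{2jk} u_j v_k. Only permutations of (1,2,3) contribute; the two non-zero terms are:
eps_{213} u_1 v_3 = -1 * -8 * 0 = 0
eps_{231} u_3 v_1 = 1 * 5 * 8 = 40
(u x v)_2 = 40

40


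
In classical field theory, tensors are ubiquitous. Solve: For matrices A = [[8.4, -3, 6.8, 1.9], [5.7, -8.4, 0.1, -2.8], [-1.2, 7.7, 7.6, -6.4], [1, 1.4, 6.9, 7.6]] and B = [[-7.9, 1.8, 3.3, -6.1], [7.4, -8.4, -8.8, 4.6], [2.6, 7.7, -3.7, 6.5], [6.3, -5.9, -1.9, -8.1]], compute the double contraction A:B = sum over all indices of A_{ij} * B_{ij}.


A:B = sum over all i,j of A_{ij} * B_{ij}.
Row 1: 8.4*-7.9=-66.36, -3*1.8=-5.4, 6.8*3.3=22.44, 1.9*-6.1=-11.59 => row sum = -60.91
Row 2: 5.7*7.4=42.18, -8.4*-8.4=70.56, 0.1*-8.8=-0.88, -2.8*4.6=-12.88 => row sum = 98.98
Row 3: -1.2*2.6=-3.12, 7.7*7.7=59.29, 7.6*-3.7=-28.12, -6.4*6.5=-41.6 => row sum = -13.55
Row 4: 1*6.3=6.3, 1.4*-5.9=-8.26, 6.9*-1.9=-13.11, 7.6*-8.1=-61.56 => row sum = -76.63
Total = -60.91 + 98.98 + -13.55 + -76.63 = -52.11

-52.11


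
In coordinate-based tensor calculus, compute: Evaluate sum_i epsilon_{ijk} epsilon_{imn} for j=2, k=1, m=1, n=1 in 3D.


Using the identity: epsilon_{ijk} epsilon_{imn} = delta_{jm} delta_{kn} - delta_{jn} delta_{km}.
delta_{21} = 0
delta_{11} = 1
delta_{21} = 0
delta_{11} = 1
Result = 0 * 1 - 0 * 1 = 0 - 0 = 0

0


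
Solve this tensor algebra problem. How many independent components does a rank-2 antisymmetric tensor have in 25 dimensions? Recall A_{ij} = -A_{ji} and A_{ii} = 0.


An antisymmetric rank-2 tensor satisfies A_{ij} = -A_{ji}, so diagonal entries are zero.
The independent components are the upper-triangular entries: C(n, 2) = n(n-1)/2.
n = 25
C(25, 2) = 25 * 24 / 2 = 600 / 2 = 300

300


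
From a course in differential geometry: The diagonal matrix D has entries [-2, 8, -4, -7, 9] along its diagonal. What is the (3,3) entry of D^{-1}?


For a diagonal matrix, the inverse has entries (D^{-1})_{ii} = 1/d_{ii}.
The diagonal entries are: d_{11} = -2, d_{22} = 8, d_{33} = -4, d_{44} = -7, d_{55} = 9
We need (D^{-1})_{33} = 1/d_{33} = 1/-4 = -1/4

-1/4


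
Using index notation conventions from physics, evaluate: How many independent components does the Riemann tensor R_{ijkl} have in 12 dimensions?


The Riemann tensor in d dimensions has d^2(d^2 - 1)/12 independent components.
d = 12, so d^2 = 144
d^2 - 1 = 143
d^2(d^2 - 1) = 144 * 143 = 20592
Divide by 12: 20592 / 12 = 1716

1716


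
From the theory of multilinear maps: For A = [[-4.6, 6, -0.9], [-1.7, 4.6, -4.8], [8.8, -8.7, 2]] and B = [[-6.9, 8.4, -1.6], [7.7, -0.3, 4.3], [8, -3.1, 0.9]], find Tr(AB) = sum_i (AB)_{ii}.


Tr(AB) = sum_i (AB)_{ii} where (AB)_{ii} = sum_k A_{ik} B_{ki}.
(AB)_{11} = -4.6*-6.9 + 6*7.7 + -0.9*8 = 70.74
(AB)_{22} = -1.7*8.4 + 4.6*-0.3 + -4.8*-3.1 = -0.78
(AB)_{33} = 8.8*-1.6 + -8.7*4.3 + 2*0.9 = -49.69
Tr(AB) = 70.74 + -0.78 + -49.69 = 20.27

20.27


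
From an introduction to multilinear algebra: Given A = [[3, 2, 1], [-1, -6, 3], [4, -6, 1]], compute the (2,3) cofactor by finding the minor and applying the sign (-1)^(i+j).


To find cofactor C_{23}, delete row 2 and column 3.
The resulting 2x2 submatrix is: [[3, 2], [4, -6]]
Minor M_{23} = 3*-6 - 2*4
  = -18 - 8 = -26
Sign = (-1)^(2+3) = (-1)^5 = -1
Cofactor C_{23} = -1 * -26 = 26

26


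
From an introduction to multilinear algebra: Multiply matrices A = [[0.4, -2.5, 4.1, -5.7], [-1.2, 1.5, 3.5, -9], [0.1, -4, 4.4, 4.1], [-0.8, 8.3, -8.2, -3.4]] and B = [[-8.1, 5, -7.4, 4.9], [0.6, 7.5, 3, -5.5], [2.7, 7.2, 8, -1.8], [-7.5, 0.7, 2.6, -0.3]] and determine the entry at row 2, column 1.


(AB)_{ij} = sum_k A_{ik} B_{kj}.
For i=2, j=1:
A_{21} * B_{11} = -1.2 * -8.1 = 9.72
A_{22} * B_{21} = 1.5 * 0.6 = 0.9
A_{23} * B_{31} = 3.5 * 2.7 = 9.45
A_{24} * B_{41} = -9 * -7.5 = 67.5
Sum = 9.72 + 0.9 + 9.45 + 67.5 = 87.57

87.57


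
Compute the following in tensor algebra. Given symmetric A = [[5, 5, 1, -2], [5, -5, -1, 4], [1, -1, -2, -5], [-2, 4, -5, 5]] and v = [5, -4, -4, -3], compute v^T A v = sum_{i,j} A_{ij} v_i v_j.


First compute Av:
(Av)_1 = 5*5 + 5*-4 + 1*-4 + -2*-3 = 7
(Av)_2 = 5*5 + -5*-4 + -1*-4 + 4*-3 = 37
(Av)_3 = 1*5 + -1*-4 + -2*-4 + -5*-3 = 32
(Av)_4 = -2*5 + 4*-4 + -5*-4 + 5*-3 = -21
Av = [7, 37, 32, -21]
Then v^T (Av) = 5*7 + -4*37 + -4*32 + -3*-21
= 35 + -148 + -128 + 63 = -178

-178


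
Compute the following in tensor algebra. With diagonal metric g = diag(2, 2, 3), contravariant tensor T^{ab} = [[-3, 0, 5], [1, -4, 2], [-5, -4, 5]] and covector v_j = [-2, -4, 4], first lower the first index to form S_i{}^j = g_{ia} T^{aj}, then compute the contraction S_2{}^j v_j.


Step 1: lower the first index. For a diagonal metric, g_{ia} T^{aj} = g_{ii} T^{ij} (no sum on i).
g_{22} = 2
S_2{}^1 = 2 * T^{21} = 2 * 1 = 2
S_2{}^2 = 2 * T^{22} = 2 * -4 = -8
S_2{}^3 = 2 * T^{23} = 2 * 2 = 4
Step 2: contract S_2{}^j with v_j.
S_2{}^1 * v_1 = 2 * -2 = -4
S_2{}^2 * v_2 = -8 * -4 = 32
S_2{}^3 * v_3 = 4 * 4 = 16
Result = -4 + 32 + 16 = 44

44


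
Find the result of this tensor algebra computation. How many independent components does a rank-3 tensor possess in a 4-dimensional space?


The number of components of a rank-r tensor in d dimensions is d^r.
Here d = 4 and r = 3.
4^3 = 64

64


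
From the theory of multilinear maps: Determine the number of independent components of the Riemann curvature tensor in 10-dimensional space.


The Riemann tensor in d dimensions has d^2(d^2 - 1)/12 independent components.
d = 10, so d^2 = 100
d^2 - 1 = 99
d^2(d^2 - 1) = 100 * 99 = 9900
Divide by 12: 9900 / 12 = 825

825


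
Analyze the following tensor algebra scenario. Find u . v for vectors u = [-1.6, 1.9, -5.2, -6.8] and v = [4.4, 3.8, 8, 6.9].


The inner product u . v = sum of u_i * v_i.
Term-by-term: -1.6 * 4.4, 1.9 * 3.8, -5.2 * 8, -6.8 * 6.9
Products: -7.04, 7.22, -41.6, -46.92
Sum = -7.04 + 7.22 + -41.6 + -46.92 = -88.34

-88.34


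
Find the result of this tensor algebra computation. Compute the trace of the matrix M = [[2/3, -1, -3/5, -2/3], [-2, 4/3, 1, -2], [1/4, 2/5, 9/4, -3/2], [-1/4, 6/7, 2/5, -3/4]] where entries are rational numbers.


The trace is the sum of diagonal entries.
Diagonal: M[1,1] = 2/3, M[2,2] = 4/3, M[3,3] = 9/4, M[4,4] = -3/4
Tr(M) = 2/3 + 4/3 + 9/4 + -3/4
Computing step by step:
After adding M[1,1]: 2/3
After adding M[2,2]: 2
After adding M[3,3]: 17/4
After adding M[4,4]: 7/2
Tr(M) = 7/2

7/2


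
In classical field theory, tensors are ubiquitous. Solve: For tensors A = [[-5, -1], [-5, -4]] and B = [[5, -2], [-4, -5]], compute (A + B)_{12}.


Tensor addition is component-wise: (A + B)_{ij} = A_{ij} + B_{ij}.
A_{12} = -1
B_{12} = -2
(A + B)_{12} = -1 + -2 = -3

-3


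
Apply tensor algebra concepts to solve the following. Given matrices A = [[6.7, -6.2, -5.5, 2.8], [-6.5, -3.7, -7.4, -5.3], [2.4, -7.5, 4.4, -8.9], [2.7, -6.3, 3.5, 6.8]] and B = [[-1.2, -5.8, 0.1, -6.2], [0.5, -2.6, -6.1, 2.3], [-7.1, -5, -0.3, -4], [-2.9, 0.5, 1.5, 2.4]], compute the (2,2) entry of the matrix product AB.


(AB)_{ij} = sum_k A_{ik} B_{kj}.
For i=2, j=2:
A_{21} * B_{12} = -6.5 * -5.8 = 37.7
A_{22} * B_{22} = -3.7 * -2.6 = 9.62
A_{23} * B_{32} = -7.4 * -5 = 37
A_{24} * B_{42} = -5.3 * 0.5 = -2.65
Sum = 37.7 + 9.62 + 37 + -2.65 = 81.67

81.67


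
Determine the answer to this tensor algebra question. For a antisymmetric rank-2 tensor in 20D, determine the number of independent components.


A antisymmetric rank-2 tensor in d dimensions has d(d-1)/2 independent components.
d = 20
d(d-1)/2 = 20 * 19 / 2 = 380 / 2 = 190

190
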